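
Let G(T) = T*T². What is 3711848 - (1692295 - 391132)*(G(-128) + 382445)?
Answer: 2231117016089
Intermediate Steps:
G(T) = T³
3711848 - (1692295 - 391132)*(G(-128) + 382445) = 3711848 - (1692295 - 391132)*((-128)³ + 382445) = 3711848 - 1301163*(-2097152 + 382445) = 3711848 - 1301163*(-1714707) = 3711848 - 1*(-2231113304241) = 3711848 + 2231113304241 = 2231117016089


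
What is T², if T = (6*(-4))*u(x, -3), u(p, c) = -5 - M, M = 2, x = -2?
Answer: 28224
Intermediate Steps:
u(p, c) = -7 (u(p, c) = -5 - 1*2 = -5 - 2 = -7)
T = 168 (T = (6*(-4))*(-7) = -24*(-7) = 168)
T² = 168² = 28224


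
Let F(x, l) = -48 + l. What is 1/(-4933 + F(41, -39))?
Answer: -1/5020 ≈ -0.00019920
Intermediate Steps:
1/(-4933 + F(41, -39)) = 1/(-4933 + (-48 - 39)) = 1/(-4933 - 87) = 1/(-5020) = -1/5020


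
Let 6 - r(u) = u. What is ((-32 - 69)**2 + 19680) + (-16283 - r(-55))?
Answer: 13537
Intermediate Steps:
r(u) = 6 - u
((-32 - 69)**2 + 19680) + (-16283 - r(-55)) = ((-32 - 69)**2 + 19680) + (-16283 - (6 - 1*(-55))) = ((-101)**2 + 19680) + (-16283 - (6 + 55)) = (10201 + 19680) + (-16283 - 1*61) = 29881 + (-16283 - 61) = 29881 - 16344 = 13537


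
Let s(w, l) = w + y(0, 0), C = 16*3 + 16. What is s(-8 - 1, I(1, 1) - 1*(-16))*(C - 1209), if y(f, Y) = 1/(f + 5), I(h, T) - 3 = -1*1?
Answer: 10076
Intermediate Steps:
C = 64 (C = 48 + 16 = 64)
I(h, T) = 2 (I(h, T) = 3 - 1*1 = 3 - 1 = 2)
y(f, Y) = 1/(5 + f)
s(w, l) = ⅕ + w (s(w, l) = w + 1/(5 + 0) = w + 1/5 = w + ⅕ = ⅕ + w)
s(-8 - 1, I(1, 1) - 1*(-16))*(C - 1209) = (⅕ + (-8 - 1))*(64 - 1209) = (⅕ - 9)*(-1145) = -44/5*(-1145) = 10076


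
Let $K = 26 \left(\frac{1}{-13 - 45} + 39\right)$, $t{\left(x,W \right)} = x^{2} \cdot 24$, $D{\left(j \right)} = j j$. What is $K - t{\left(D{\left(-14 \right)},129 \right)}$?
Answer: $- \frac{26708143}{29} \approx -9.2097 \cdot 10^{5}$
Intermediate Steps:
$D{\left(j \right)} = j^{2}$
$t{\left(x,W \right)} = 24 x^{2}$
$K = \frac{29393}{29}$ ($K = 26 \left(\frac{1}{-58} + 39\right) = 26 \left(- \frac{1}{58} + 39\right) = 26 \cdot \frac{2261}{58} = \frac{29393}{29} \approx 1013.6$)
$K - t{\left(D{\left(-14 \right)},129 \right)} = \frac{29393}{29} - 24 \left(\left(-14\right)^{2}\right)^{2} = \frac{29393}{29} - 24 \cdot 196^{2} = \frac{29393}{29} - 24 \cdot 38416 = \frac{29393}{29} - 921984 = - \frac{26708143}{29}$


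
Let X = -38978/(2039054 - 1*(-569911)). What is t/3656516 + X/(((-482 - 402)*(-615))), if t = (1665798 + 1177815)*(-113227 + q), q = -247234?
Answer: -363466523146469275734337/1296591351775235100 ≈ -2.8032e+5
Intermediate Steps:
t = -1025011585593 (t = (1665798 + 1177815)*(-113227 - 247234) = 2843613*(-360461) = -1025011585593)
X = -38978/2608965 (X = -38978/(2039054 + 569911) = -38978/2608965 ≈ -0.014940)
t/3656516 + X/(((-482 - 402)*(-615))) = -1025011585593/3656516 - 38978*(-1/(615*(-482 - 402)))/2608965 = -1025011585593*1/3656516 - 38978/(2608965*((-884*(-615)))) = -1025011585593/3656516 - 38978/2608965/543660 = -1025011585593/3656516 - 38978/2608965*1/543660 = -1025011585593/3656516 - 19489/709194955950 = -363466523146469275734337/1296591351775235100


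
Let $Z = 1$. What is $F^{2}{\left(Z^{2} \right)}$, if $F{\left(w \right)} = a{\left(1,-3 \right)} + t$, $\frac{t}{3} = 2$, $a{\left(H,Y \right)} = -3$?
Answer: $9$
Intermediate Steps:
$t = 6$ ($t = 3 \cdot 2 = 6$)
$F{\left(w \right)} = 3$ ($F{\left(w \right)} = -3 + 6 = 3$)
$F^{2}{\left(Z^{2} \right)} = 3^{2} = 9$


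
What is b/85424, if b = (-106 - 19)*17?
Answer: -2125/85424 ≈ -0.024876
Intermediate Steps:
b = -2125 (b = -125*17 = -2125)
b/85424 = -2125/85424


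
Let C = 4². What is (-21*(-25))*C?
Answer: 8400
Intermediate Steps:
C = 16
(-21*(-25))*C = -21*(-25)*16 = 525*16 = 8400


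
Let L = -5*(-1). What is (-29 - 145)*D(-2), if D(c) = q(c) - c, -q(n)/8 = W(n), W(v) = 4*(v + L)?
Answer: 16356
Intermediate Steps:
L = 5
W(v) = 20 + 4*v (W(v) = 4*(v + 5) = 4*(5 + v) = 20 + 4*v)
q(n) = -160 - 32*n (q(n) = -8*(20 + 4*n) = -160 - 32*n)
D(c) = -160 - 33*c (D(c) = (-160 - 32*c) - c = -160 - 33*c)
(-29 - 145)*D(-2) = (-29 - 145)*(-160 - 33*(-2)) = -174*(-160 + 66) = -174*(-94) = 16356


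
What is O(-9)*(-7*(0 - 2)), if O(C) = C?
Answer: -126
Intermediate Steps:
O(-9)*(-7*(0 - 2)) = -(-63)*(0 - 2) = -(-63)*(-2) = -9*14 = -126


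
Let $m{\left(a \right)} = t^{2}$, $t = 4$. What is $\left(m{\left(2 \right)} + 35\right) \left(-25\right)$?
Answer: $-1275$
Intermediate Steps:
$m{\left(a \right)} = 16$ ($m{\left(a \right)} = 4^{2} = 16$)
$\left(m{\left(2 \right)} + 35\right) \left(-25\right) = \left(16 + 35\right) \left(-25\right) = 51 \left(-25\right) = -1275$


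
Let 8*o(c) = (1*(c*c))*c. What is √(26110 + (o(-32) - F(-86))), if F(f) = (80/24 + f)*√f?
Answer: √(198126 + 744*I*√86)/3 ≈ 148.39 + 2.5831*I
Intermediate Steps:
o(c) = c³/8 (o(c) = ((1*(c*c))*c)/8 = ((1*c²)*c)/8 = (c²*c)/8 = c³/8)
F(f) = √f*(10/3 + f) (F(f) = (80*(1/24) + f)*√f = (10/3 + f)*√f = √f*(10/3 + f))
√(26110 + (o(-32) - F(-86))) = √(26110 + ((⅛)*(-32)³ - √(-86)*(10/3 - 86))) = √(26110 + ((⅛)*(-32768) - I*√86*(-248)/3)) = √(26110 + (-4096 - (-248)*I*√86/3)) = √(26110 + (-4096 + 248*I*√86/3)) = √(22014 + 248*I*√86/3)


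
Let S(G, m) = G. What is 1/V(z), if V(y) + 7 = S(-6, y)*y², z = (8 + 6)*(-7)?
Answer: -1/57631 ≈ -1.7352e-5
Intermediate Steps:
z = -98 (z = 14*(-7) = -98)
V(y) = -7 - 6*y²
1/V(z) = 1/(-7 - 6*(-98)²) = 1/(-7 - 6*9604) = 1/(-7 - 57624) = 1/(-57631) = -1/57631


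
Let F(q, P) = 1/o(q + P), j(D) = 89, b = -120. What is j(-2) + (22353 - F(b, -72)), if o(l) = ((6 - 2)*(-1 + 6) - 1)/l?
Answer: 426590/19 ≈ 22452.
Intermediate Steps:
o(l) = 19/l (o(l) = (4*5 - 1)/l = (20 - 1)/l = 19/l)
F(q, P) = P/19 + q/19 (F(q, P) = 1/(19/(q + P)) = 1/(19/(P + q)) = P/19 + q/19)
j(-2) + (22353 - F(b, -72)) = 89 + (22353 - ((1/19)*(-72) + (1/19)*(-120))) = 89 + (22353 - (-72/19 - 120/19)) = 89 + (22353 - 1*(-192/19)) = 89 + (22353 + 192/19) = 89 + 424899/19 = 426590/19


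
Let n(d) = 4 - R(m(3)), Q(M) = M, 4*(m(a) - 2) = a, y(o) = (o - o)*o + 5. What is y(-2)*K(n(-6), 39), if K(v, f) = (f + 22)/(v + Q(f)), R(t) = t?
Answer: 1220/161 ≈ 7.5776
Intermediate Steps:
y(o) = 5 (y(o) = 0*o + 5 = 0 + 5 = 5)
m(a) = 2 + a/4
n(d) = 5/4 (n(d) = 4 - (2 + (1/4)*3) = 4 - (2 + 3/4) = 4 - 1*11/4 = 4 - 11/4 = 5/4)
K(v, f) = (22 + f)/(f + v) (K(v, f) = (f + 22)/(v + f) = (22 + f)/(f + v))
y(-2)*K(n(-6), 39) = 5*((22 + 39)/(39 + 5/4)) = 5*(61/(161/4)) = 5*((4/161)*61) = 5*(244/161) = 1220/161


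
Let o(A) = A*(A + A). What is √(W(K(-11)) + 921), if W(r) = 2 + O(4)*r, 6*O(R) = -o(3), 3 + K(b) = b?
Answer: √965 ≈ 31.064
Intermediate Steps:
o(A) = 2*A² (o(A) = A*(2*A) = 2*A²)
K(b) = -3 + b
O(R) = -3 (O(R) = (-2*3²)/6 = (-2*9)/6 = (-1*18)/6 = (⅙)*(-18) = -3)
W(r) = 2 - 3*r
√(W(K(-11)) + 921) = √((2 - 3*(-3 - 11)) + 921) = √((2 - 3*(-14)) + 921) = √((2 + 42) + 921) = √(44 + 921) = √965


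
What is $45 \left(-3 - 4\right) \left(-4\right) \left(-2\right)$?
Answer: $-2520$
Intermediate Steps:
$45 \left(-3 - 4\right) \left(-4\right) \left(-2\right) = 45 \left(\left(-7\right) \left(-4\right)\right) \left(-2\right) = 45 \cdot 28 \left(-2\right) = 1260 \left(-2\right) = -2520$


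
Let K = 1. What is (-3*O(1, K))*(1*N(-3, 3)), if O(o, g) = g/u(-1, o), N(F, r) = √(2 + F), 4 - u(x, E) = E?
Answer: -I ≈ -1.0*I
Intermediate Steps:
u(x, E) = 4 - E
O(o, g) = g/(4 - o)
(-3*O(1, K))*(1*N(-3, 3)) = (-(-3)/(-4 + 1))*(1*√(2 - 3)) = (-(-3)/(-3))*(1*√(-1)) = (-(-3)*(-1)/3)*(1*I) = (-3*⅓)*I = -I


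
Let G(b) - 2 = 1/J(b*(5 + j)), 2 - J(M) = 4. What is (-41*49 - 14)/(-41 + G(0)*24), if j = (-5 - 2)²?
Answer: 2023/5 ≈ 404.60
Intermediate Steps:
j = 49 (j = (-7)² = 49)
J(M) = -2 (J(M) = 2 - 1*4 = 2 - 4 = -2)
G(b) = 3/2 (G(b) = 2 + 1/(-2) = 2 - ½ = 3/2)
(-41*49 - 14)/(-41 + G(0)*24) = (-41*49 - 14)/(-41 + (3/2)*24) = (-2009 - 14)/(-41 + 36) = -2023/(-5) = -2023*(-⅕) = 2023/5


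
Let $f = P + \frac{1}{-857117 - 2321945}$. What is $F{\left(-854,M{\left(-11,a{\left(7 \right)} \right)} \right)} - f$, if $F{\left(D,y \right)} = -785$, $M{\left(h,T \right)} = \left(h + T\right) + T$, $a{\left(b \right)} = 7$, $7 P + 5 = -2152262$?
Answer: $\frac{6824721287871}{22253434} \approx 3.0668 \cdot 10^{5}$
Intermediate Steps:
$P = - \frac{2152267}{7}$ ($P = - \frac{5}{7} + \frac{1}{7} \left(-2152262\right) = - \frac{5}{7} - 307466 = - \frac{2152267}{7} \approx -3.0747 \cdot 10^{5}$)
$M{\left(h,T \right)} = h + 2 T$ ($M{\left(h,T \right)} = \left(T + h\right) + T = h + 2 T$)
$f = - \frac{6842190233561}{22253434}$ ($f = - \frac{2152267}{7} + \frac{1}{-857117 - 2321945} = - \frac{2152267}{7} + \frac{1}{-3179062} = - \frac{2152267}{7} - \frac{1}{3179062} = - \frac{6842190233561}{22253434} \approx -3.0747 \cdot 10^{5}$)
$F{\left(-854,M{\left(-11,a{\left(7 \right)} \right)} \right)} - f = -785 - - \frac{6842190233561}{22253434} = -785 + \frac{6842190233561}{22253434} = \frac{6824721287871}{22253434}$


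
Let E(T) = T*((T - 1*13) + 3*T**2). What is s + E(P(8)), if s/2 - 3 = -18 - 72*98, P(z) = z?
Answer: -12646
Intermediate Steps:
E(T) = T*(-13 + T + 3*T**2) (E(T) = T*((T - 13) + 3*T**2) = T*((-13 + T) + 3*T**2) = T*(-13 + T + 3*T**2))
s = -14142 (s = 6 + 2*(-18 - 72*98) = 6 + 2*(-18 - 7056) = 6 + 2*(-7074) = 6 - 14148 = -14142)
s + E(P(8)) = -14142 + 8*(-13 + 8 + 3*8**2) = -14142 + 8*(-13 + 8 + 3*64) = -14142 + 8*(-13 + 8 + 192) = -14142 + 8*187 = -14142 + 1496 = -12646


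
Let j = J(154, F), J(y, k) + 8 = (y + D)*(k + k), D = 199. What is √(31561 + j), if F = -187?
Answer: I*√100469 ≈ 316.97*I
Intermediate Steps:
J(y, k) = -8 + 2*k*(199 + y) (J(y, k) = -8 + (y + 199)*(k + k) = -8 + (199 + y)*(2*k) = -8 + 2*k*(199 + y))
j = -132030 (j = -8 + 398*(-187) + 2*(-187)*154 = -8 - 74426 - 57596 = -132030)
√(31561 + j) = √(31561 - 132030) = √(-100469) = I*√100469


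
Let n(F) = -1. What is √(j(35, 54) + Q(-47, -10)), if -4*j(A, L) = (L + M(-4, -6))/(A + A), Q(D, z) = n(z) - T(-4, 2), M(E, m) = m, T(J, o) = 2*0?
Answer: I*√1435/35 ≈ 1.0823*I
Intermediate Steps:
T(J, o) = 0
Q(D, z) = -1 (Q(D, z) = -1 - 1*0 = -1 + 0 = -1)
j(A, L) = -(-6 + L)/(8*A) (j(A, L) = -(L - 6)/(4*(A + A)) = -(-6 + L)/(4*(2*A)) = -(-6 + L)*1/(2*A)/4 = -(-6 + L)/(8*A))
√(j(35, 54) + Q(-47, -10)) = √((⅛)*(6 - 1*54)/35 - 1) = √((⅛)*(1/35)*(6 - 54) - 1) = √((⅛)*(1/35)*(-48) - 1) = √(-6/35 - 1) = √(-41/35) = I*√1435/35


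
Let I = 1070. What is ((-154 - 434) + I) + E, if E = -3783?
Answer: -3301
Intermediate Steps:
((-154 - 434) + I) + E = ((-154 - 434) + 1070) - 3783 = (-588 + 1070) - 3783 = 482 - 3783 = -3301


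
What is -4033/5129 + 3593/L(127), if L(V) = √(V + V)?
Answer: -4033/5129 + 3593*√254/254 ≈ 224.66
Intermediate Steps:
L(V) = √2*√V (L(V) = √(2*V) = √2*√V)
-4033/5129 + 3593/L(127) = -4033/5129 + 3593/((√2*√127)) = -4033*1/5129 + 3593/(√254) = -4033/5129 + 3593*(√254/254) = -4033/5129 + 3593*√254/254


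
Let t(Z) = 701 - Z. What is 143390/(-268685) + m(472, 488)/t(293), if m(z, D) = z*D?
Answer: 90925478/161211 ≈ 564.02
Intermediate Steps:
m(z, D) = D*z
143390/(-268685) + m(472, 488)/t(293) = 143390/(-268685) + (488*472)/(701 - 1*293) = 143390*(-1/268685) + 230336/(701 - 293) = -28678/53737 + 230336/408 = -28678/53737 + 230336*(1/408) = -28678/53737 + 28792/51 = 90925478/161211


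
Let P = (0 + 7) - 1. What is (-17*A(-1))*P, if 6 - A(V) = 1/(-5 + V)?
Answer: -629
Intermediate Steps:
A(V) = 6 - 1/(-5 + V)
P = 6 (P = 7 - 1 = 6)
(-17*A(-1))*P = -17*(-31 + 6*(-1))/(-5 - 1)*6 = -17*(-31 - 6)/(-6)*6 = -(-17)*(-37)/6*6 = -17*37/6*6 = -629/6*6 = -629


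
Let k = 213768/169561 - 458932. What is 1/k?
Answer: -169561/77816755084 ≈ -2.1790e-6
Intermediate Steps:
k = -77816755084/169561 (k = 213768*(1/169561) - 458932 = 213768/169561 - 458932 = -77816755084/169561 ≈ -4.5893e+5)
1/k = 1/(-77816755084/169561) = -169561/77816755084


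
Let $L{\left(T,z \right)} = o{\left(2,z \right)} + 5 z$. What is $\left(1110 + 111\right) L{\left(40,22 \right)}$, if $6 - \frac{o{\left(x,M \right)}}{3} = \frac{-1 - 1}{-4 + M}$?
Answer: $156695$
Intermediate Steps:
$o{\left(x,M \right)} = 18 + \frac{6}{-4 + M}$ ($o{\left(x,M \right)} = 18 - 3 \frac{-1 - 1}{-4 + M} = 18 - 3 \left(- \frac{2}{-4 + M}\right) = 18 + \frac{6}{-4 + M}$)
$L{\left(T,z \right)} = 5 z + \frac{6 \left(-11 + 3 z\right)}{-4 + z}$ ($L{\left(T,z \right)} = \frac{6 \left(-11 + 3 z\right)}{-4 + z} + 5 z = 5 z + \frac{6 \left(-11 + 3 z\right)}{-4 + z}$)
$\left(1110 + 111\right) L{\left(40,22 \right)} = \left(1110 + 111\right) \frac{-66 - 44 + 5 \cdot 22^{2}}{-4 + 22} = 1221 \frac{-66 - 44 + 5 \cdot 484}{18} = 1221 \frac{-66 - 44 + 2420}{18} = 1221 \cdot \frac{1}{18} \cdot 2310 = 1221 \cdot \frac{385}{3} = 156695$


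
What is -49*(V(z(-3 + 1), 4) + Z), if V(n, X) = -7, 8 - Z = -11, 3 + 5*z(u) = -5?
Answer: -588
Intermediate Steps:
z(u) = -8/5 (z(u) = -⅗ + (⅕)*(-5) = -⅗ - 1 = -8/5)
Z = 19 (Z = 8 - 1*(-11) = 8 + 11 = 19)
-49*(V(z(-3 + 1), 4) + Z) = -49*(-7 + 19) = -49*12 = -588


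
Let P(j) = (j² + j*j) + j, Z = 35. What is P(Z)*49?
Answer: 121765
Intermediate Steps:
P(j) = j + 2*j² (P(j) = (j² + j²) + j = 2*j² + j = j + 2*j²)
P(Z)*49 = (35*(1 + 2*35))*49 = (35*(1 + 70))*49 = (35*71)*49 = 2485*49 = 121765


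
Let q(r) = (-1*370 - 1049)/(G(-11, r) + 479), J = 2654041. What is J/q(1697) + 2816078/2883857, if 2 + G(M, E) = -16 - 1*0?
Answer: -3528432248124475/4092193083 ≈ -8.6224e+5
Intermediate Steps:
G(M, E) = -18 (G(M, E) = -2 + (-16 - 1*0) = -2 + (-16 + 0) = -2 - 16 = -18)
q(r) = -1419/461 (q(r) = (-1*370 - 1049)/(-18 + 479) = (-370 - 1049)/461 = -1419*1/461 = -1419/461)
J/q(1697) + 2816078/2883857 = 2654041/(-1419/461) + 2816078/2883857 = 2654041*(-461/1419) + 2816078*(1/2883857) = -1223512901/1419 + 2816078/2883857 = -3528432248124475/4092193083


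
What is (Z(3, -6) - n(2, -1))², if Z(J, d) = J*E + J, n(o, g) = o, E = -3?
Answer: 64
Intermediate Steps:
Z(J, d) = -2*J (Z(J, d) = J*(-3) + J = -3*J + J = -2*J)
(Z(3, -6) - n(2, -1))² = (-2*3 - 1*2)² = (-6 - 2)² = (-8)² = 64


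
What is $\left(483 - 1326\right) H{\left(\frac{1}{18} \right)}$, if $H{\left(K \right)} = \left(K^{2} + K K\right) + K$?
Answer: $- \frac{1405}{27} \approx -52.037$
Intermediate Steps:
$H{\left(K \right)} = K + 2 K^{2}$ ($H{\left(K \right)} = \left(K^{2} + K^{2}\right) + K = 2 K^{2} + K = K + 2 K^{2}$)
$\left(483 - 1326\right) H{\left(\frac{1}{18} \right)} = \left(483 - 1326\right) \frac{1 + \frac{2}{18}}{18} = - 843 \frac{1 + 2 \cdot \frac{1}{18}}{18} = - 843 \frac{1 + \frac{1}{9}}{18} = - 843 \cdot \frac{1}{18} \cdot \frac{10}{9} = \left(-843\right) \frac{5}{81} = - \frac{1405}{27}$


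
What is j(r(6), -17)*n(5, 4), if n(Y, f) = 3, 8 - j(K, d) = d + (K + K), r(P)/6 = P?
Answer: -141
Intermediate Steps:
r(P) = 6*P
j(K, d) = 8 - d - 2*K (j(K, d) = 8 - (d + (K + K)) = 8 - (d + 2*K) = 8 + (-d - 2*K) = 8 - d - 2*K)
j(r(6), -17)*n(5, 4) = (8 - 1*(-17) - 12*6)*3 = (8 + 17 - 2*36)*3 = (8 + 17 - 72)*3 = -47*3 = -141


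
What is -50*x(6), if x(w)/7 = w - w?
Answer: 0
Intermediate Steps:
x(w) = 0 (x(w) = 7*(w - w) = 7*0 = 0)
-50*x(6) = -50*0 = 0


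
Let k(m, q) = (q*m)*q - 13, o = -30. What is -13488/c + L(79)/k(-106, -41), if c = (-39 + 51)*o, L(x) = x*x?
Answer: 100054223/2672985 ≈ 37.432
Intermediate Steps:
k(m, q) = -13 + m*q**2 (k(m, q) = (m*q)*q - 13 = m*q**2 - 13 = -13 + m*q**2)
L(x) = x**2
c = -360 (c = (-39 + 51)*(-30) = 12*(-30) = -360)
-13488/c + L(79)/k(-106, -41) = -13488/(-360) + 79**2/(-13 - 106*(-41)**2) = -13488*(-1/360) + 6241/(-13 - 106*1681) = 562/15 + 6241/(-13 - 178186) = 562/15 + 6241/(-178199) = 562/15 + 6241*(-1/178199) = 562/15 - 6241/178199 = 100054223/2672985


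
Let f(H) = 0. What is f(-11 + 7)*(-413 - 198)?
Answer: 0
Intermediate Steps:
f(-11 + 7)*(-413 - 198) = 0*(-413 - 198) = 0*(-611) = 0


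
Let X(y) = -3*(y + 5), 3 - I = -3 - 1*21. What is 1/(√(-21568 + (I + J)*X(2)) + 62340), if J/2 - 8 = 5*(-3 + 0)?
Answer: 62340/3886297441 - I*√21841/3886297441 ≈ 1.6041e-5 - 3.8028e-8*I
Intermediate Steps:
I = 27 (I = 3 - (-3 - 1*21) = 3 - (-3 - 21) = 3 - 1*(-24) = 3 + 24 = 27)
J = -14 (J = 16 + 2*(5*(-3 + 0)) = 16 + 2*(5*(-3)) = 16 + 2*(-15) = 16 - 30 = -14)
X(y) = -15 - 3*y (X(y) = -3*(5 + y) = -15 - 3*y)
1/(√(-21568 + (I + J)*X(2)) + 62340) = 1/(√(-21568 + (27 - 14)*(-15 - 3*2)) + 62340) = 1/(√(-21568 + 13*(-15 - 6)) + 62340) = 1/(√(-21568 + 13*(-21)) + 62340) = 1/(√(-21568 - 273) + 62340) = 1/(√(-21841) + 62340) = 1/(I*√21841 + 62340) = 1/(62340 + I*√21841)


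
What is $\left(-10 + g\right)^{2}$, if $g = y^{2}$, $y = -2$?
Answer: $36$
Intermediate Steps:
$g = 4$ ($g = \left(-2\right)^{2} = 4$)
$\left(-10 + g\right)^{2} = \left(-10 + 4\right)^{2} = \left(-6\right)^{2} = 36$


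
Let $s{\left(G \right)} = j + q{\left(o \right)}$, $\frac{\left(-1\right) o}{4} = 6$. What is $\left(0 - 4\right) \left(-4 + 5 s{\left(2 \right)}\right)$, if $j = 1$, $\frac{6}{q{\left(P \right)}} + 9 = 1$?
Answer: $11$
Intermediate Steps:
$o = -24$ ($o = \left(-4\right) 6 = -24$)
$q{\left(P \right)} = - \frac{3}{4}$ ($q{\left(P \right)} = \frac{6}{-9 + 1} = \frac{6}{-8} = 6 \left(- \frac{1}{8}\right) = - \frac{3}{4}$)
$s{\left(G \right)} = \frac{1}{4}$ ($s{\left(G \right)} = 1 - \frac{3}{4} = \frac{1}{4}$)
$\left(0 - 4\right) \left(-4 + 5 s{\left(2 \right)}\right) = \left(0 - 4\right) \left(-4 + 5 \cdot \frac{1}{4}\right) = - 4 \left(-4 + \frac{5}{4}\right) = \left(-4\right) \left(- \frac{11}{4}\right) = 11$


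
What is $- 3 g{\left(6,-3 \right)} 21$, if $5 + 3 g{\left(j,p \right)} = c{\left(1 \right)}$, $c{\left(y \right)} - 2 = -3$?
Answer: $126$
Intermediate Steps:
$c{\left(y \right)} = -1$ ($c{\left(y \right)} = 2 - 3 = -1$)
$g{\left(j,p \right)} = -2$ ($g{\left(j,p \right)} = - \frac{5}{3} + \frac{1}{3} \left(-1\right) = - \frac{5}{3} - \frac{1}{3} = -2$)
$- 3 g{\left(6,-3 \right)} 21 = \left(-3\right) \left(-2\right) 21 = 6 \cdot 21 = 126$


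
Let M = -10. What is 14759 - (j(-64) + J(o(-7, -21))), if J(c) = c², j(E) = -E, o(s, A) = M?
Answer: 14595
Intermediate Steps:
o(s, A) = -10
14759 - (j(-64) + J(o(-7, -21))) = 14759 - (-1*(-64) + (-10)²) = 14759 - (64 + 100) = 14759 - 1*164 = 14759 - 164 = 14595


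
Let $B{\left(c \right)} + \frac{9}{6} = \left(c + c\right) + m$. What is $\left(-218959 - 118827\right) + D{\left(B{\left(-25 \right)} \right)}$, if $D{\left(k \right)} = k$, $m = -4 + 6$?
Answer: $- \frac{675671}{2} \approx -3.3784 \cdot 10^{5}$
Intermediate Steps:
$m = 2$
$B{\left(c \right)} = \frac{1}{2} + 2 c$ ($B{\left(c \right)} = - \frac{3}{2} + \left(\left(c + c\right) + 2\right) = - \frac{3}{2} + \left(2 c + 2\right) = - \frac{3}{2} + \left(2 + 2 c\right) = \frac{1}{2} + 2 c$)
$\left(-218959 - 118827\right) + D{\left(B{\left(-25 \right)} \right)} = \left(-218959 - 118827\right) + \left(\frac{1}{2} + 2 \left(-25\right)\right) = -337786 + \left(\frac{1}{2} - 50\right) = -337786 - \frac{99}{2} = - \frac{675671}{2}$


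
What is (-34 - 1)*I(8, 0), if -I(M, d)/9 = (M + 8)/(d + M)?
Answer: 630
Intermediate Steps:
I(M, d) = -9*(8 + M)/(M + d) (I(M, d) = -9*(M + 8)/(d + M) = -9*(8 + M)/(M + d))
(-34 - 1)*I(8, 0) = (-34 - 1)*(9*(-8 - 1*8)/(8 + 0)) = -315*(-8 - 8)/8 = -315*(-16)/8 = -35*(-18) = 630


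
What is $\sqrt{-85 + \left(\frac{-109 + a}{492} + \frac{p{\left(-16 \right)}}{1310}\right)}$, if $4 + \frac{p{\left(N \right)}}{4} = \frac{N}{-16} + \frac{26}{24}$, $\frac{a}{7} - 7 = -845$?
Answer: $\frac{i \sqrt{2522297680215}}{161130} \approx 9.8565 i$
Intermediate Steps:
$a = -5866$ ($a = 49 + 7 \left(-845\right) = 49 - 5915 = -5866$)
$p{\left(N \right)} = - \frac{35}{3} - \frac{N}{4}$ ($p{\left(N \right)} = -16 + 4 \left(\frac{N}{-16} + \frac{26}{24}\right) = -16 + 4 \left(N \left(- \frac{1}{16}\right) + 26 \cdot \frac{1}{24}\right) = -16 + 4 \left(- \frac{N}{16} + \frac{13}{12}\right) = -16 + 4 \left(\frac{13}{12} - \frac{N}{16}\right) = -16 - \left(- \frac{13}{3} + \frac{N}{4}\right) = - \frac{35}{3} - \frac{N}{4}$)
$\sqrt{-85 + \left(\frac{-109 + a}{492} + \frac{p{\left(-16 \right)}}{1310}\right)} = \sqrt{-85 + \left(\frac{-109 - 5866}{492} + \frac{- \frac{35}{3} - -4}{1310}\right)} = \sqrt{-85 - \left(\frac{5975}{492} - \left(- \frac{35}{3} + 4\right) \frac{1}{1310}\right)} = \sqrt{-85 - \frac{3915511}{322260}} = \sqrt{- \frac{31307611}{322260}} = \frac{i \sqrt{2522297680215}}{161130}$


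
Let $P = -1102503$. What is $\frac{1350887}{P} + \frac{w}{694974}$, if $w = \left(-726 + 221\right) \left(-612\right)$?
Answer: $- \frac{99681960793}{127701819987} \approx -0.78058$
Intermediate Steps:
$w = 309060$ ($w = \left(-505\right) \left(-612\right) = 309060$)
$\frac{1350887}{P} + \frac{w}{694974} = \frac{1350887}{-1102503} + \frac{309060}{694974} = 1350887 \left(- \frac{1}{1102503}\right) + 309060 \cdot \frac{1}{694974} = - \frac{1350887}{1102503} + \frac{51510}{115829} = - \frac{99681960793}{127701819987}$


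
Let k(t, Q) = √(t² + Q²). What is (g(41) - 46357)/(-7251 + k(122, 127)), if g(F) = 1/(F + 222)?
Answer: 44201697195/6909797422 + 6095945*√31013/6909797422 ≈ 6.5523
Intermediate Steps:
g(F) = 1/(222 + F)
k(t, Q) = √(Q² + t²)
(g(41) - 46357)/(-7251 + k(122, 127)) = (1/(222 + 41) - 46357)/(-7251 + √(127² + 122²)) = (1/263 - 46357)/(-7251 + √(16129 + 14884)) = (1/263 - 46357)/(-7251 + √31013) = -12191890/(263*(-7251 + √31013))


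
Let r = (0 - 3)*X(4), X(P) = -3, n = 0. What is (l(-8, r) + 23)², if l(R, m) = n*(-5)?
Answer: 529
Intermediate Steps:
r = 9 (r = (0 - 3)*(-3) = -3*(-3) = 9)
l(R, m) = 0 (l(R, m) = 0*(-5) = 0)
(l(-8, r) + 23)² = (0 + 23)² = 23² = 529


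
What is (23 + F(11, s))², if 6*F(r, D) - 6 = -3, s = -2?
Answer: 2209/4 ≈ 552.25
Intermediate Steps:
F(r, D) = ½ (F(r, D) = 1 + (⅙)*(-3) = 1 - ½ = ½)
(23 + F(11, s))² = (23 + ½)² = (47/2)² = 2209/4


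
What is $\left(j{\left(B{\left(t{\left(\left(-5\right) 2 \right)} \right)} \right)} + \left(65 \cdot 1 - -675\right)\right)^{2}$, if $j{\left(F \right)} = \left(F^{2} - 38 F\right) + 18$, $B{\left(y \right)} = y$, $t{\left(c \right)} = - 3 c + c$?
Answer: $158404$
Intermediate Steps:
$t{\left(c \right)} = - 2 c$
$j{\left(F \right)} = 18 + F^{2} - 38 F$
$\left(j{\left(B{\left(t{\left(\left(-5\right) 2 \right)} \right)} \right)} + \left(65 \cdot 1 - -675\right)\right)^{2} = \left(\left(18 + \left(- 2 \left(\left(-5\right) 2\right)\right)^{2} - 38 \left(- 2 \left(\left(-5\right) 2\right)\right)\right) + \left(65 \cdot 1 - -675\right)\right)^{2} = \left(\left(18 + \left(\left(-2\right) \left(-10\right)\right)^{2} - 38 \left(\left(-2\right) \left(-10\right)\right)\right) + \left(65 + 675\right)\right)^{2} = \left(\left(18 + 20^{2} - 760\right) + 740\right)^{2} = \left(\left(18 + 400 - 760\right) + 740\right)^{2} = \left(-342 + 740\right)^{2} = 398^{2} = 158404$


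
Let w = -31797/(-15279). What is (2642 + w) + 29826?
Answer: 165370123/5093 ≈ 32470.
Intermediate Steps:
w = 10599/5093 (w = -31797*(-1/15279) = 10599/5093 ≈ 2.0811)
(2642 + w) + 29826 = (2642 + 10599/5093) + 29826 = 13466305/5093 + 29826 = 165370123/5093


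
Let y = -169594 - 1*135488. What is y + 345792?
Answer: 40710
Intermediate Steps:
y = -305082 (y = -169594 - 135488 = -305082)
y + 345792 = -305082 + 345792 = 40710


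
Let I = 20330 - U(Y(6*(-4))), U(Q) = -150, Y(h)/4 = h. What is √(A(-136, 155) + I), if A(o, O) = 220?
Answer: 30*√23 ≈ 143.88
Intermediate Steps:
Y(h) = 4*h
I = 20480 (I = 20330 - 1*(-150) = 20330 + 150 = 20480)
√(A(-136, 155) + I) = √(220 + 20480) = √20700 = 30*√23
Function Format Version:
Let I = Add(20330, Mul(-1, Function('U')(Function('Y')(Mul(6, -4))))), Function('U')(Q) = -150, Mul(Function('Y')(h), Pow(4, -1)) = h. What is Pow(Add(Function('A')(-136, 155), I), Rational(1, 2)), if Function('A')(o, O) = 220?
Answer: Mul(30, Pow(23, Rational(1, 2))) ≈ 143.88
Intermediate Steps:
Function('Y')(h) = Mul(4, h)
I = 20480 (I = Add(20330, Mul(-1, -150)) = Add(20330, 150) = 20480)
Pow(Add(Function('A')(-136, 155), I), Rational(1, 2)) = Pow(Add(220, 20480), Rational(1, 2)) = Pow(20700, Rational(1, 2)) = Mul(30, Pow(23, Rational(1, 2)))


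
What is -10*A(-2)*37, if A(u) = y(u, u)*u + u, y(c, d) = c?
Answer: -740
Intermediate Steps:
A(u) = u + u² (A(u) = u*u + u = u² + u = u + u²)
-10*A(-2)*37 = -(-20)*(1 - 2)*37 = -(-20)*(-1)*37 = -10*2*37 = -20*37 = -740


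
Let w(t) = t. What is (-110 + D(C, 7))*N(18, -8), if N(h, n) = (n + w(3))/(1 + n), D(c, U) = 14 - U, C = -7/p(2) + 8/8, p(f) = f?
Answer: -515/7 ≈ -73.571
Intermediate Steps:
C = -5/2 (C = -7/2 + 8/8 = -7*½ + 8*(⅛) = -7/2 + 1 = -5/2 ≈ -2.5000)
N(h, n) = (3 + n)/(1 + n) (N(h, n) = (n + 3)/(1 + n) = (3 + n)/(1 + n))
(-110 + D(C, 7))*N(18, -8) = (-110 + (14 - 1*7))*((3 - 8)/(1 - 8)) = (-110 + (14 - 7))*(-5/(-7)) = (-110 + 7)*(-⅐*(-5)) = -103*5/7 = -515/7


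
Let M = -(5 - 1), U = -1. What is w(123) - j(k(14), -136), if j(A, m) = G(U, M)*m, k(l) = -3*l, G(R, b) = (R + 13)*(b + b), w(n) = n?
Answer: -12933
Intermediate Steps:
M = -4 (M = -1*4 = -4)
G(R, b) = 2*b*(13 + R) (G(R, b) = (13 + R)*(2*b) = 2*b*(13 + R))
j(A, m) = -96*m (j(A, m) = (2*(-4)*(13 - 1))*m = (2*(-4)*12)*m = -96*m)
w(123) - j(k(14), -136) = 123 - (-96)*(-136) = 123 - 1*13056 = 123 - 13056 = -12933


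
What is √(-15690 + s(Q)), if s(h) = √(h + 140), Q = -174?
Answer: √(-15690 + I*√34) ≈ 0.0233 + 125.26*I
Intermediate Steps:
s(h) = √(140 + h)
√(-15690 + s(Q)) = √(-15690 + √(140 - 174)) = √(-15690 + √(-34)) = √(-15690 + I*√34)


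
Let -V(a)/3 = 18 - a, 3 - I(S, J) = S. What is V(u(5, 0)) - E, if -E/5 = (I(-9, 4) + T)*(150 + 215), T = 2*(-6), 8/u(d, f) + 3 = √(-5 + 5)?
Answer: -62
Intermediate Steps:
u(d, f) = -8/3 (u(d, f) = 8/(-3 + √(-5 + 5)) = 8/(-3 + √0) = 8/(-3 + 0) = 8/(-3) = 8*(-⅓) = -8/3)
I(S, J) = 3 - S
T = -12
V(a) = -54 + 3*a (V(a) = -3*(18 - a) = -54 + 3*a)
E = 0 (E = -5*((3 - 1*(-9)) - 12)*(150 + 215) = -5*((3 + 9) - 12)*365 = -5*(12 - 12)*365 = -0*365 = -5*0 = 0)
V(u(5, 0)) - E = (-54 + 3*(-8/3)) - 1*0 = (-54 - 8) + 0 = -62 + 0 = -62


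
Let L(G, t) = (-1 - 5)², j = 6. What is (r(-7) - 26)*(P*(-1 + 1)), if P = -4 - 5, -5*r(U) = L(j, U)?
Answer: 0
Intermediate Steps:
L(G, t) = 36 (L(G, t) = (-6)² = 36)
r(U) = -36/5 (r(U) = -⅕*36 = -36/5)
P = -9
(r(-7) - 26)*(P*(-1 + 1)) = (-36/5 - 26)*(-9*(-1 + 1)) = -(-1494)*0/5 = -166/5*0 = 0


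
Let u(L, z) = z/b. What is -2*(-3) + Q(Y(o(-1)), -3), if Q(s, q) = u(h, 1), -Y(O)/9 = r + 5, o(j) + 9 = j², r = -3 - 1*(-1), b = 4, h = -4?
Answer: 25/4 ≈ 6.2500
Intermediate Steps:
r = -2 (r = -3 + 1 = -2)
o(j) = -9 + j²
u(L, z) = z/4
Y(O) = -27 (Y(O) = -9*(-2 + 5) = -9*3 = -27)
Q(s, q) = ¼ (Q(s, q) = (¼)*1 = ¼)
-2*(-3) + Q(Y(o(-1)), -3) = -2*(-3) + ¼ = 6 + ¼ = 25/4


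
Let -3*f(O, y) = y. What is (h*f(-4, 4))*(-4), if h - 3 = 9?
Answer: 64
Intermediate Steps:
h = 12 (h = 3 + 9 = 12)
f(O, y) = -y/3
(h*f(-4, 4))*(-4) = (12*(-1/3*4))*(-4) = (12*(-4/3))*(-4) = -16*(-4) = 64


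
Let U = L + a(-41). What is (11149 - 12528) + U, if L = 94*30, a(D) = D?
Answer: 1400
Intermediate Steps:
L = 2820
U = 2779 (U = 2820 - 41 = 2779)
(11149 - 12528) + U = (11149 - 12528) + 2779 = -1379 + 2779 = 1400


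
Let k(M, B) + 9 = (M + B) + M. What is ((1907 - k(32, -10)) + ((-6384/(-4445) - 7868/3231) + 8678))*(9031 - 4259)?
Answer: 103183573990624/2051685 ≈ 5.0292e+7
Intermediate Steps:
k(M, B) = -9 + B + 2*M (k(M, B) = -9 + ((M + B) + M) = -9 + ((B + M) + M) = -9 + (B + 2*M) = -9 + B + 2*M)
((1907 - k(32, -10)) + ((-6384/(-4445) - 7868/3231) + 8678))*(9031 - 4259) = ((1907 - (-9 - 10 + 2*32)) + ((-6384/(-4445) - 7868/3231) + 8678))*(9031 - 4259) = ((1907 - (-9 - 10 + 64)) + ((-6384*(-1/4445) - 7868*1/3231) + 8678))*4772 = ((1907 - 1*45) + ((912/635 - 7868/3231) + 8678))*4772 = ((1907 - 45) + (-2049508/2051685 + 8678))*4772 = (1862 + 17802472922/2051685)*4772 = (21622710392/2051685)*4772 = 103183573990624/2051685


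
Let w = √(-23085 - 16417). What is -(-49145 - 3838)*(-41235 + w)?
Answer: -2184754005 + 52983*I*√39502 ≈ -2.1848e+9 + 1.053e+7*I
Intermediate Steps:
w = I*√39502 (w = √(-39502) = I*√39502 ≈ 198.75*I)
-(-49145 - 3838)*(-41235 + w) = -(-49145 - 3838)*(-41235 + I*√39502) = -(-52983)*(-41235 + I*√39502) = -(2184754005 - 52983*I*√39502) = -2184754005 + 52983*I*√39502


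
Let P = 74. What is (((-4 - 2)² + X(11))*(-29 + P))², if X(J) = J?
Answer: 4473225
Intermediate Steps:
(((-4 - 2)² + X(11))*(-29 + P))² = (((-4 - 2)² + 11)*(-29 + 74))² = (((-6)² + 11)*45)² = ((36 + 11)*45)² = (47*45)² = 2115² = 4473225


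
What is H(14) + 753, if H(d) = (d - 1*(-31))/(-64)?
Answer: 48147/64 ≈ 752.30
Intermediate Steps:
H(d) = -31/64 - d/64 (H(d) = (d + 31)*(-1/64) = (31 + d)*(-1/64) = -31/64 - d/64)
H(14) + 753 = (-31/64 - 1/64*14) + 753 = (-31/64 - 7/32) + 753 = -45/64 + 753 = 48147/64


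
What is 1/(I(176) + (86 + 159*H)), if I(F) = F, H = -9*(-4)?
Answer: 1/5986 ≈ 0.00016706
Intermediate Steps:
H = 36
1/(I(176) + (86 + 159*H)) = 1/(176 + (86 + 159*36)) = 1/(176 + (86 + 5724)) = 1/(176 + 5810) = 1/5986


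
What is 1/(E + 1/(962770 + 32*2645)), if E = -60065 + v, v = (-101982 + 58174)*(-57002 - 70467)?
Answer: 1047410/5848844157462671 ≈ 1.7908e-10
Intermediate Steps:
v = 5584161952 (v = -43808*(-127469) = 5584161952)
E = 5584101887 (E = -60065 + 5584161952 = 5584101887)
1/(E + 1/(962770 + 32*2645)) = 1/(5584101887 + 1/(962770 + 32*2645)) = 1/(5584101887 + 1/(962770 + 84640)) = 1/(5584101887 + 1/1047410) = 1/(5848844157462671/1047410) = 1047410/5848844157462671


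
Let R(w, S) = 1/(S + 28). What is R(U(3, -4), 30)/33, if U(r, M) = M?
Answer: 1/1914 ≈ 0.00052247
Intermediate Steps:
R(w, S) = 1/(28 + S)
R(U(3, -4), 30)/33 = 1/((28 + 30)*33) = (1/33)/58 = (1/58)*(1/33) = 1/1914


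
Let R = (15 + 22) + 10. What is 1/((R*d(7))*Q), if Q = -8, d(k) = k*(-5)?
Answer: 1/13160 ≈ 7.5988e-5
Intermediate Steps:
d(k) = -5*k
R = 47 (R = 37 + 10 = 47)
1/((R*d(7))*Q) = 1/((47*(-5*7))*(-8)) = 1/((47*(-35))*(-8)) = 1/(-1645*(-8)) = 1/13160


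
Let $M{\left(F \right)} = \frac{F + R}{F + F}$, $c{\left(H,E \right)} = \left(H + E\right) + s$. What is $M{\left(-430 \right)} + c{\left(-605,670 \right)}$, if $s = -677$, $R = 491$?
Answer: $- \frac{526381}{860} \approx -612.07$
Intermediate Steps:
$c{\left(H,E \right)} = -677 + E + H$ ($c{\left(H,E \right)} = \left(H + E\right) - 677 = \left(E + H\right) - 677 = -677 + E + H$)
$M{\left(F \right)} = \frac{491 + F}{2 F}$ ($M{\left(F \right)} = \frac{F + 491}{F + F} = \frac{491 + F}{2 F}$)
$M{\left(-430 \right)} + c{\left(-605,670 \right)} = \frac{491 - 430}{2 \left(-430\right)} - 612 = \frac{1}{2} \left(- \frac{1}{430}\right) 61 - 612 = - \frac{61}{860} - 612 = - \frac{526381}{860}$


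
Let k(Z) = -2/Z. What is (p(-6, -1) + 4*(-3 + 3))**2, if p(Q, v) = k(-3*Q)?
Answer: 1/81 ≈ 0.012346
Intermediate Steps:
p(Q, v) = 2/(3*Q) (p(Q, v) = -2*(-1/(3*Q)) = -(-2)/(3*Q) = 2/(3*Q))
(p(-6, -1) + 4*(-3 + 3))**2 = ((2/3)/(-6) + 4*(-3 + 3))**2 = ((2/3)*(-1/6) + 4*0)**2 = (-1/9 + 0)**2 = (-1/9)**2 = 1/81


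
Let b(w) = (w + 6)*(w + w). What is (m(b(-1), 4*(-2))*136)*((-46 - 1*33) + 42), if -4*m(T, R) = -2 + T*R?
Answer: 98124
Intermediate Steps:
b(w) = 2*w*(6 + w) (b(w) = (6 + w)*(2*w) = 2*w*(6 + w))
m(T, R) = ½ - R*T/4 (m(T, R) = -(-2 + T*R)/4 = -(-2 + R*T)/4 = ½ - R*T/4)
(m(b(-1), 4*(-2))*136)*((-46 - 1*33) + 42) = ((½ - 4*(-2)*2*(-1)*(6 - 1)/4)*136)*((-46 - 1*33) + 42) = ((½ - ¼*(-8)*2*(-1)*5)*136)*((-46 - 33) + 42) = ((½ - ¼*(-8)*(-10))*136)*(-79 + 42) = ((½ - 20)*136)*(-37) = -39/2*136*(-37) = -2652*(-37) = 98124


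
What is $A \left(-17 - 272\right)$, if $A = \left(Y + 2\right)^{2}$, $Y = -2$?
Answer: $0$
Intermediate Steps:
$A = 0$ ($A = \left(-2 + 2\right)^{2} = 0^{2} = 0$)
$A \left(-17 - 272\right) = 0 \left(-17 - 272\right) = 0 \left(-289\right) = 0$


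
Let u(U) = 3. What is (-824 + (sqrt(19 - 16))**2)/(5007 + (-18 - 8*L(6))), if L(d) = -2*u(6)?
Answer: -821/5037 ≈ -0.16299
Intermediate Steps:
L(d) = -6 (L(d) = -2*3 = -6)
(-824 + (sqrt(19 - 16))**2)/(5007 + (-18 - 8*L(6))) = (-824 + (sqrt(19 - 16))**2)/(5007 + (-18 - 8*(-6))) = (-824 + (sqrt(3))**2)/(5007 + (-18 + 48)) = (-824 + 3)/(5007 + 30) = -821/5037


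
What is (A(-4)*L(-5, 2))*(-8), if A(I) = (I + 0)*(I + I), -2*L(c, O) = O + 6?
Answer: 1024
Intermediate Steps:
L(c, O) = -3 - O/2 (L(c, O) = -(O + 6)/2 = -(6 + O)/2 = -3 - O/2)
A(I) = 2*I**2 (A(I) = I*(2*I) = 2*I**2)
(A(-4)*L(-5, 2))*(-8) = ((2*(-4)**2)*(-3 - 1/2*2))*(-8) = ((2*16)*(-3 - 1))*(-8) = (32*(-4))*(-8) = -128*(-8) = 1024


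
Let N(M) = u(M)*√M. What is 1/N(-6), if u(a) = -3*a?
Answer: -I*√6/108 ≈ -0.02268*I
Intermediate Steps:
N(M) = -3*M^(3/2) (N(M) = (-3*M)*√M = -3*M^(3/2))
1/N(-6) = 1/(-(-18)*I*√6) = 1/(18*I*√6) = -I*√6/108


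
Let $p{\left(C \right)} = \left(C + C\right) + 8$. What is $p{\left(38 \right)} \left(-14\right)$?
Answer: $-1176$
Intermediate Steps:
$p{\left(C \right)} = 8 + 2 C$ ($p{\left(C \right)} = 2 C + 8 = 8 + 2 C$)
$p{\left(38 \right)} \left(-14\right) = \left(8 + 2 \cdot 38\right) \left(-14\right) = \left(8 + 76\right) \left(-14\right) = 84 \left(-14\right) = -1176$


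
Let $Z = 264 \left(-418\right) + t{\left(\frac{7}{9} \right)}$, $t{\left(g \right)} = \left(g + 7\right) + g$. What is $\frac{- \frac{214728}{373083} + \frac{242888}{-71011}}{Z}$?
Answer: $\frac{13808534832}{381303721700407} \approx 3.6214 \cdot 10^{-5}$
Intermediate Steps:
$t{\left(g \right)} = 7 + 2 g$ ($t{\left(g \right)} = \left(7 + g\right) + g = 7 + 2 g$)
$Z = - \frac{993091}{9}$ ($Z = 264 \left(-418\right) + \left(7 + 2 \cdot \frac{7}{9}\right) = -110352 + \left(7 + 2 \cdot 7 \cdot \frac{1}{9}\right) = -110352 + \left(7 + 2 \cdot \frac{7}{9}\right) = -110352 + \left(7 + \frac{14}{9}\right) = -110352 + \frac{77}{9} = - \frac{993091}{9} \approx -1.1034 \cdot 10^{5}$)
$\frac{- \frac{214728}{373083} + \frac{242888}{-71011}}{Z} = \frac{- \frac{214728}{373083} + \frac{242888}{-71011}}{- \frac{993091}{9}} = \left(\left(-214728\right) \frac{1}{373083} + 242888 \left(- \frac{1}{71011}\right)\right) \left(- \frac{9}{993091}\right) = \left(- \frac{3112}{5407} - \frac{242888}{71011}\right) \left(- \frac{9}{993091}\right) = \left(- \frac{1534281648}{383956477}\right) \left(- \frac{9}{993091}\right) = \frac{13808534832}{381303721700407}$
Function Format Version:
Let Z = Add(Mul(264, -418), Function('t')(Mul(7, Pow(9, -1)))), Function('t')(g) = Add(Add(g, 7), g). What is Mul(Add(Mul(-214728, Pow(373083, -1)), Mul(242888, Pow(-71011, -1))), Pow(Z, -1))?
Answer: Rational(13808534832, 381303721700407) ≈ 3.6214e-5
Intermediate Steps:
Function('t')(g) = Add(7, Mul(2, g)) (Function('t')(g) = Add(Add(7, g), g) = Add(7, Mul(2, g)))
Z = Rational(-993091, 9) (Z = Add(Mul(264, -418), Add(7, Mul(2, Mul(7, Pow(9, -1))))) = Add(-110352, Add(7, Mul(2, Mul(7, Rational(1, 9))))) = Add(-110352, Add(7, Mul(2, Rational(7, 9)))) = Add(-110352, Add(7, Rational(14, 9))) = Add(-110352, Rational(77, 9)) = Rational(-993091, 9) ≈ -1.1034e+5)
Mul(Add(Mul(-214728, Pow(373083, -1)), Mul(242888, Pow(-71011, -1))), Pow(Z, -1)) = Mul(Add(Mul(-214728, Pow(373083, -1)), Mul(242888, Pow(-71011, -1))), Pow(Rational(-993091, 9), -1)) = Mul(Add(Mul(-214728, Rational(1, 373083)), Mul(242888, Rational(-1, 71011))), Rational(-9, 993091)) = Mul(Add(Rational(-3112, 5407), Rational(-242888, 71011)), Rational(-9, 993091)) = Mul(Rational(-1534281648, 383956477), Rational(-9, 993091)) = Rational(13808534832, 381303721700407)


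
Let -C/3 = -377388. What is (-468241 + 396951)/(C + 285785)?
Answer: -71290/1417949 ≈ -0.050277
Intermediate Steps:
C = 1132164 (C = -3*(-377388) = 1132164)
(-468241 + 396951)/(C + 285785) = (-468241 + 396951)/(1132164 + 285785) = -71290/1417949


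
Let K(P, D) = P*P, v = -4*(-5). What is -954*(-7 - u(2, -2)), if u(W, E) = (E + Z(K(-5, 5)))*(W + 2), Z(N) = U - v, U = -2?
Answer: -84906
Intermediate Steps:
v = 20
K(P, D) = P²
Z(N) = -22 (Z(N) = -2 - 1*20 = -2 - 20 = -22)
u(W, E) = (-22 + E)*(2 + W) (u(W, E) = (E - 22)*(W + 2) = (-22 + E)*(2 + W))
-954*(-7 - u(2, -2)) = -954*(-7 - (-44 - 22*2 + 2*(-2) - 2*2)) = -954*(-7 - (-44 - 44 - 4 - 4)) = -954*(-7 - 1*(-96)) = -954*(-7 + 96) = -954*89 = -84906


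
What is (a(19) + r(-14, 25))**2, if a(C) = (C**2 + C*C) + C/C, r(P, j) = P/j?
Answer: 326199721/625 ≈ 5.2192e+5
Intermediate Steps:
a(C) = 1 + 2*C**2 (a(C) = (C**2 + C**2) + 1 = 2*C**2 + 1 = 1 + 2*C**2)
(a(19) + r(-14, 25))**2 = ((1 + 2*19**2) - 14/25)**2 = ((1 + 2*361) - 14*1/25)**2 = ((1 + 722) - 14/25)**2 = (723 - 14/25)**2 = (18061/25)**2 = 326199721/625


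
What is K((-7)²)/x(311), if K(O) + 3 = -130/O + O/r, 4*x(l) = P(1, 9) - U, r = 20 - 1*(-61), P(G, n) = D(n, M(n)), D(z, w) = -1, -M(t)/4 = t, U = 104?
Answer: 80144/416745 ≈ 0.19231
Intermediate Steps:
M(t) = -4*t
P(G, n) = -1
r = 81 (r = 20 + 61 = 81)
x(l) = -105/4 (x(l) = (-1 - 1*104)/4 = (-1 - 104)/4 = (¼)*(-105) = -105/4)
K(O) = -3 - 130/O + O/81 (K(O) = -3 + (-130/O + O/81) = -3 - 130/O + O/81)
K((-7)²)/x(311) = (-3 - 130/((-7)²) + (1/81)*(-7)²)/(-105/4) = (-3 - 130/49 + (1/81)*49)*(-4/105) = (-3 - 130*1/49 + 49/81)*(-4/105) = (-3 - 130/49 + 49/81)*(-4/105) = -20036/3969*(-4/105) = 80144/416745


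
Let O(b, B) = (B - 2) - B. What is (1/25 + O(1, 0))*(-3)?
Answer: 147/25 ≈ 5.8800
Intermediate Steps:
O(b, B) = -2 (O(b, B) = (-2 + B) - B = -2)
(1/25 + O(1, 0))*(-3) = (1/25 - 2)*(-3) = -49/25*(-3) = 147/25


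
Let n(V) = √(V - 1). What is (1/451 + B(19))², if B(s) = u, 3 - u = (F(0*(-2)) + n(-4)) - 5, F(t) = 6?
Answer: (903 - 451*I*√5)²/203401 ≈ -0.99113 - 8.9542*I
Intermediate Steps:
n(V) = √(-1 + V)
u = 2 - I*√5 (u = 3 - ((6 + √(-1 - 4)) - 5) = 3 - ((6 + √(-5)) - 5) = 3 - ((6 + I*√5) - 5) = 3 - (1 + I*√5) = 3 + (-1 - I*√5) = 2 - I*√5 ≈ 2.0 - 2.2361*I)
B(s) = 2 - I*√5
(1/451 + B(19))² = (1/451 + (2 - I*√5))² = (903/451 - I*√5)²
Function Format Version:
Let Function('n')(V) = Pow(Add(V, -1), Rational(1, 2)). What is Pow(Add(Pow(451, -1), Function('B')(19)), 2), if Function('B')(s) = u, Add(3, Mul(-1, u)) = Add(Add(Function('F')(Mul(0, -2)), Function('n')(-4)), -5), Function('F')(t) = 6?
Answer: Mul(Rational(1, 203401), Pow(Add(903, Mul(-451, I, Pow(5, Rational(1, 2)))), 2)) ≈ Add(-0.99113, Mul(-8.9542, I))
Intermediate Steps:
Function('n')(V) = Pow(Add(-1, V), Rational(1, 2))
u = Add(2, Mul(-1, I, Pow(5, Rational(1, 2)))) (u = Add(3, Mul(-1, Add(Add(6, Pow(Add(-1, -4), Rational(1, 2))), -5))) = Add(3, Mul(-1, Add(Add(6, Pow(-5, Rational(1, 2))), -5))) = Add(3, Mul(-1, Add(Add(6, Mul(I, Pow(5, Rational(1, 2)))), -5))) = Add(3, Mul(-1, Add(1, Mul(I, Pow(5, Rational(1, 2)))))) = Add(3, Add(-1, Mul(-1, I, Pow(5, Rational(1, 2))))) = Add(2, Mul(-1, I, Pow(5, Rational(1, 2)))) ≈ Add(2.0000, Mul(-2.2361, I)))
Function('B')(s) = Add(2, Mul(-1, I, Pow(5, Rational(1, 2))))
Pow(Add(Pow(451, -1), Function('B')(19)), 2) = Pow(Add(Pow(451, -1), Add(2, Mul(-1, I, Pow(5, Rational(1, 2))))), 2) = Pow(Add(Rational(1, 451), Add(2, Mul(-1, I, Pow(5, Rational(1, 2))))), 2) = Pow(Add(Rational(903, 451), Mul(-1, I, Pow(5, Rational(1, 2)))), 2)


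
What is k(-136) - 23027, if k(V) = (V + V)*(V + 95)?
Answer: -11875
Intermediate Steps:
k(V) = 2*V*(95 + V) (k(V) = (2*V)*(95 + V) = 2*V*(95 + V))
k(-136) - 23027 = 2*(-136)*(95 - 136) - 23027 = 2*(-136)*(-41) - 23027 = 11152 - 23027 = -11875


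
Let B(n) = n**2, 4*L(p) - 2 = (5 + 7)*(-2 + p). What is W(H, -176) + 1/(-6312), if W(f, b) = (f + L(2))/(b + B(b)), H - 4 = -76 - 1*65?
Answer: -31871/6943200 ≈ -0.0045902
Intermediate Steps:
L(p) = -11/2 + 3*p (L(p) = 1/2 + ((5 + 7)*(-2 + p))/4 = 1/2 + (12*(-2 + p))/4 = 1/2 + (-24 + 12*p)/4 = 1/2 + (-6 + 3*p) = -11/2 + 3*p)
H = -137 (H = 4 + (-76 - 1*65) = 4 + (-76 - 65) = 4 - 141 = -137)
W(f, b) = (1/2 + f)/(b + b**2) (W(f, b) = (f + (-11/2 + 3*2))/(b + b**2) = (f + (-11/2 + 6))/(b + b**2) = (f + 1/2)/(b + b**2) = (1/2 + f)/(b + b**2))
W(H, -176) + 1/(-6312) = (1/2 - 137)/((-176)*(1 - 176)) + 1/(-6312) = -1/176*(-273/2)/(-175) - 1/6312 = -1/176*(-1/175)*(-273/2) - 1/6312 = -39/8800 - 1/6312 = -31871/6943200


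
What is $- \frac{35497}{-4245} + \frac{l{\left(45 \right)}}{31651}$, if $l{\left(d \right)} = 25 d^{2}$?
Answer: $\frac{1338418672}{134358495} \approx 9.9615$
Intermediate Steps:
$- \frac{35497}{-4245} + \frac{l{\left(45 \right)}}{31651} = - \frac{35497}{-4245} + \frac{25 \cdot 45^{2}}{31651} = \left(-35497\right) \left(- \frac{1}{4245}\right) + 25 \cdot 2025 \cdot \frac{1}{31651} = \frac{35497}{4245} + 50625 \cdot \frac{1}{31651} = \frac{35497}{4245} + \frac{50625}{31651} = \frac{1338418672}{134358495}$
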